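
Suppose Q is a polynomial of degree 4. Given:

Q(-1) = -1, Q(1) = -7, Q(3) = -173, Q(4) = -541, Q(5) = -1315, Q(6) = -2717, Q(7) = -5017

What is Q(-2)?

Write Q(m) = am^4 + bm³ + cm² + dm + e; the 7 given values yield a linear system in the 5 coefficients.
Solving, Q(m) = -2m^4 - m³ + 3m² - 2m - 5.
Then Q(-2) = -13.

-13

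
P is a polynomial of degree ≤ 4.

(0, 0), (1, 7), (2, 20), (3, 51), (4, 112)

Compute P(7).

First differences: 7, 13, 31, 61. Second differences: 6, 18, 30. Third differences: 12, 12.
Level-3 differences are constant, so P has degree 3.
Fitting a degree-3 polynomial gives P(t) = 2t³ - 3t² + 8t.
Then P(7) = 595.

595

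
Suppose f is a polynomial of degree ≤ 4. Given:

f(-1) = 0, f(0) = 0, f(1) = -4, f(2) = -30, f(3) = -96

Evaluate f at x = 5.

Write f(x) = ax^4 + bx³ + cx² + dx + e; the 5 given values yield a linear system in the 5 coefficients.
Solving, the leading coefficient vanishes, and f(x) = -3x³ - 2x² + x.
Then f(5) = -420.

-420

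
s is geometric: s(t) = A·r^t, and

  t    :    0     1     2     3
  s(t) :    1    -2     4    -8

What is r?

Consecutive ratio: -2/1 = -2, and 4/(-2) = -2, so r = -2.
Then A·(-2)^0 = 1 gives A = 1, and s(t) = 1·(-2)^t.

-2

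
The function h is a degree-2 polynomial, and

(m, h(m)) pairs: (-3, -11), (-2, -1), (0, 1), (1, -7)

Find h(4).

Write h(m) = am² + bm + c; the 4 given values yield a linear system in the 3 coefficients.
Solving, h(m) = -3m² - 5m + 1.
Then h(4) = -67.

-67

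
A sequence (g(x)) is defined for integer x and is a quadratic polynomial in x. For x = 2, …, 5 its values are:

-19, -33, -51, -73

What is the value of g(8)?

First differences: -14, -18, -22. Second differences: -4, -4.
Level-2 differences are constant, so g has degree 2.
Fitting a degree-2 polynomial gives g(x) = -2x² - 4x - 3.
Then g(8) = -163.

-163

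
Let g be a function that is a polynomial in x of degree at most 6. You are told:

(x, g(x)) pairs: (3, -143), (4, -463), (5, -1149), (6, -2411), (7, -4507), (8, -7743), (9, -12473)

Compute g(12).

-39887

First differences: -320, -686, -1262, -2096, -3236, -4730. Second differences: -366, -576, -834, -1140, -1494. Third differences: -210, -258, -306, -354. Fourth differences: -48, -48, -48.
Level-4 differences are constant, so g has degree 4.
Fitting a degree-4 polynomial gives g(x) = -2x^4 + x³ - x² + 1.
Then g(12) = -39887.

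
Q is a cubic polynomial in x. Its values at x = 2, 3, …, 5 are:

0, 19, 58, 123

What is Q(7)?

355

Write Q(x) = ax³ + bx² + cx + d; the 4 given values yield a linear system in the 4 coefficients.
Solving, Q(x) = x³ + x² - 5x - 2.
Then Q(7) = 355.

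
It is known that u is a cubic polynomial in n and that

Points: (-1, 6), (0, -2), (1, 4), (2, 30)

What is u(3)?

Write u(n) = an³ + bn² + cn + d; the 4 given values yield a linear system in the 4 coefficients.
Solving, u(n) = n³ + 7n² - 2n - 2.
Then u(3) = 82.

82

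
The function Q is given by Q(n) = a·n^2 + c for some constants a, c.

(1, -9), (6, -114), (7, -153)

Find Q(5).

-81

From Q(1) = -9 and Q(6) = -114: 1a + c = -9 and 36a + c = -114.
Subtracting: 35a = -105, so a = -3; then c = -9 − (-3)·1 = -6.
So Q(n) = -3n² − 6, and Q(5) = -81.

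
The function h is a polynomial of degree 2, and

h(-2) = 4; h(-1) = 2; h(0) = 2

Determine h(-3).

Write h(x) = ax² + bx + c; the 3 given values yield a linear system in the 3 coefficients.
Solving, h(x) = x² + x + 2.
Then h(-3) = 8.

8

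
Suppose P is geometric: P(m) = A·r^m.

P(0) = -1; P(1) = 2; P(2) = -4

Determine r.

Consecutive ratio: 2/(-1) = -2, and -4/2 = -2, so r = -2.
Then A·(-2)^0 = -1 gives A = -1, and P(m) = -1·(-2)^m.

-2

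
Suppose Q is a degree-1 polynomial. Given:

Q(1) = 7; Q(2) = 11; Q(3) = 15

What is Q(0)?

3

Write Q(m) = am + b; the 3 given values yield a linear system in the 2 coefficients.
Solving, Q(m) = 4m + 3.
The constant term is Q(0) = 3.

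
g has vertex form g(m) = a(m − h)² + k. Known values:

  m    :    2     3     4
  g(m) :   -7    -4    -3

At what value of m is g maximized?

4

First differences 3, 1; second difference -2 = 2a, so a = -1.
Expanding, the m-coefficient is −2ah = 2h; matching it to the data gives h = 4, and then k = -3.
So g(m) = -1(m − 4)² − 3.
Hence h = 4.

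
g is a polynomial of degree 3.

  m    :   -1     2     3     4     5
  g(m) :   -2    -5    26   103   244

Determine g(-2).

-29

Write g(m) = am³ + bm² + cm + d; the 5 given values yield a linear system in the 4 coefficients.
Solving, g(m) = 3m³ - 4m² - 6m - 1.
Then g(-2) = -29.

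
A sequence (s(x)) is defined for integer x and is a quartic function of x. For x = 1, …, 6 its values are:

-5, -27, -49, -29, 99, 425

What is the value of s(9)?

3851

Write s(x) = ax^4 + bx³ + cx² + dx + e; the 6 given values yield a linear system in the 5 coefficients.
Solving, s(x) = x^4 - 3x³ - 7x² + 5x - 1.
Then s(9) = 3851.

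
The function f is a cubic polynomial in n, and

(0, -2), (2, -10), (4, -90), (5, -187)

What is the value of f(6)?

Write f(n) = an³ + bn² + cn + d; the 4 given values yield a linear system in the 4 coefficients.
Solving, f(n) = -2n³ + 3n² - 2n - 2.
Then f(6) = -338.

-338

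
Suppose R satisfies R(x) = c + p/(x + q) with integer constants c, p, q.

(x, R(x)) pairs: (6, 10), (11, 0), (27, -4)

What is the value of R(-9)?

(R(x) − c)(x + q) = p for each data point; the three points give a linear system in c and q, then p follows.
Solving: c = -6, q = -3, p = 48, so R(x) = -6 + 48/(x − 3).
Then R(-9) = -6 + 48/(-12) = -10.

-10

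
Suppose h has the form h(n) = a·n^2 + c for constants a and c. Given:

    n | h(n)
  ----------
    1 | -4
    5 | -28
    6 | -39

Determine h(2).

From h(1) = -4 and h(5) = -28: 1a + c = -4 and 25a + c = -28.
Subtracting: 24a = -24, so a = -1; then c = -4 − (-1)·1 = -3.
So h(n) = -1n² − 3, and h(2) = -7.

-7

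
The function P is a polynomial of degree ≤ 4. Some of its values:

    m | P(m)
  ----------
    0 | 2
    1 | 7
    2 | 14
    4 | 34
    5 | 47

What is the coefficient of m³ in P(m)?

Write P(m) = am^4 + bm³ + cm² + dm + e; the 5 given values yield a linear system in the 5 coefficients.
Solving, the top 2 coefficients vanish, and P(m) = m² + 4m + 2.
The coefficient of m³ is 0.

0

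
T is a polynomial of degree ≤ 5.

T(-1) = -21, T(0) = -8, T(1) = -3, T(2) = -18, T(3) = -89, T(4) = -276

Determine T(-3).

-143

Write T(n) = an^5 + bn^4 + cn³ + dn² + en + p; the 6 given values yield a linear system in the 6 coefficients.
Solving, the leading coefficient vanishes, and T(n) = -n^4 - 3n² + 9n - 8.
Then T(-3) = -143.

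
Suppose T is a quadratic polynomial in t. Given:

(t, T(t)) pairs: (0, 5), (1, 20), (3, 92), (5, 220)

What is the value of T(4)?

149

Write T(t) = at² + bt + c; the 4 given values yield a linear system in the 3 coefficients.
Solving, T(t) = 7t² + 8t + 5.
Then T(4) = 149.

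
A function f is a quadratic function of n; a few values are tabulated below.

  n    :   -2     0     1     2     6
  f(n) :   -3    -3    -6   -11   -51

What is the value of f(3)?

-18

Write f(n) = an² + bn + c; the 5 given values yield a linear system in the 3 coefficients.
Solving, f(n) = -n² - 2n - 3.
Then f(3) = -18.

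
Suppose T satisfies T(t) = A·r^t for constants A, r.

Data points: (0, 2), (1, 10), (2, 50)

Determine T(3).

250

Consecutive ratio: 10/2 = 5, and 50/10 = 5, so r = 5.
Then A·5^0 = 2 gives A = 2, and T(t) = 2·5^t.
T(3) = 2·5^3 = 250.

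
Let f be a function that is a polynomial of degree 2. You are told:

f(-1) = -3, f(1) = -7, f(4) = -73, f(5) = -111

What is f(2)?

Write f(t) = at² + bt + c; the 4 given values yield a linear system in the 3 coefficients.
Solving, f(t) = -4t² - 2t - 1.
Then f(2) = -21.

-21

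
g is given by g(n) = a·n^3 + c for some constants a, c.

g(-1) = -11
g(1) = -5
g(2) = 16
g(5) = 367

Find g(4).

From g(-1) = -11 and g(1) = -5: -1a + c = -11 and 1a + c = -5.
Subtracting: 2a = 6, so a = 3; then c = -11 − 3·(-1) = -8.
So g(n) = 3n³ − 8, and g(4) = 184.

184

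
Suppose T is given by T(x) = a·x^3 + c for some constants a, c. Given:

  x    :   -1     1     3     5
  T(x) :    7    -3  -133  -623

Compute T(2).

From T(-1) = 7 and T(1) = -3: -1a + c = 7 and 1a + c = -3.
Subtracting: 2a = -10, so a = -5; then c = 7 − (-5)·(-1) = 2.
So T(x) = -5x³ + 2, and T(2) = -38.

-38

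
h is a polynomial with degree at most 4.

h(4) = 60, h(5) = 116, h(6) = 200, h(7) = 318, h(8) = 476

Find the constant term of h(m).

-4

First differences: 56, 84, 118, 158. Second differences: 28, 34, 40. Third differences: 6, 6.
Level-3 differences are constant, so h has degree 3.
Fitting a degree-3 polynomial gives h(m) = m³ - m² + 4m - 4.
The constant term is h(0) = -4.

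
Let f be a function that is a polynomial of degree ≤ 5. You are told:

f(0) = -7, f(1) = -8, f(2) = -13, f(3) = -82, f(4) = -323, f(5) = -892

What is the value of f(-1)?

First differences: -1, -5, -69, -241, -569. Second differences: -4, -64, -172, -328. Third differences: -60, -108, -156. Fourth differences: -48, -48.
Level-4 differences are constant, so f has degree 4.
Fitting a degree-4 polynomial gives f(m) = -2m^4 + 2m³ + 6m² - 7m - 7.
Then f(-1) = 2.

2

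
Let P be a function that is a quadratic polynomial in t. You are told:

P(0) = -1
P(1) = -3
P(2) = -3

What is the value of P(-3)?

Write P(t) = at² + bt + c; the 3 given values yield a linear system in the 3 coefficients.
Solving, P(t) = t² - 3t - 1.
Then P(-3) = 17.

17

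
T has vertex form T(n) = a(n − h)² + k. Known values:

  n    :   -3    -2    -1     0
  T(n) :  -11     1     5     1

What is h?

First differences 12, 4, -4; second difference -8 = 2a, so a = -4.
Expanding, the n-coefficient is −2ah = 8h; matching it to the data gives h = -1, and then k = 5.
So T(n) = -4(n + 1)² + 5.
Hence h = -1.

-1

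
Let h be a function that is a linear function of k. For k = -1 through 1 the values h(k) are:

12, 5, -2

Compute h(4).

-23

First differences: -7, -7.
Level-1 differences are constant, so h has degree 1.
Fitting a degree-1 polynomial gives h(k) = -7k + 5.
Then h(4) = -23.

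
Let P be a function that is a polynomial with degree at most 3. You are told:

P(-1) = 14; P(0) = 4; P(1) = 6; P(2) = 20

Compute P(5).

134

First differences: -10, 2, 14. Second differences: 12, 12.
Level-2 differences are constant, so P has degree 2.
Fitting a degree-2 polynomial gives P(n) = 6n² - 4n + 4.
Then P(5) = 134.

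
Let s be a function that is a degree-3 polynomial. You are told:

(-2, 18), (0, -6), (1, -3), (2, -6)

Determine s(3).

-27

Write s(m) = am³ + bm² + cm + d; the 4 given values yield a linear system in the 4 coefficients.
Solving, s(m) = -2m³ + 3m² + 2m - 6.
Then s(3) = -27.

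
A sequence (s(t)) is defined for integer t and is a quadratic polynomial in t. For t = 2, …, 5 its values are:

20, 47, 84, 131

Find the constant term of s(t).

First differences: 27, 37, 47. Second differences: 10, 10.
Level-2 differences are constant, so s has degree 2.
Fitting a degree-2 polynomial gives s(t) = 5t² + 2t - 4.
The constant term is s(0) = -4.

-4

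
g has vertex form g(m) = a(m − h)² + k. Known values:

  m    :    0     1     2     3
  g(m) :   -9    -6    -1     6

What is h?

First differences 3, 5, 7; second difference 2 = 2a, so a = 1.
Expanding, the m-coefficient is −2ah = -2h; matching it to the data gives h = -1, and then k = -10.
So g(m) = 1(m + 1)² − 10.
Hence h = -1.

-1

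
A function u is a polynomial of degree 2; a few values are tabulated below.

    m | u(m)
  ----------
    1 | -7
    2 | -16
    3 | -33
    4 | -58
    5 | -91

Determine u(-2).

-28

First differences: -9, -17, -25, -33. Second differences: -8, -8, -8.
Level-2 differences are constant, so u has degree 2.
Fitting a degree-2 polynomial gives u(m) = -4m² + 3m - 6.
Then u(-2) = -28.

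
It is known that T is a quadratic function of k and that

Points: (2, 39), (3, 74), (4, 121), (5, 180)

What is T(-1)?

First differences: 35, 47, 59. Second differences: 12, 12.
Level-2 differences are constant, so T has degree 2.
Fitting a degree-2 polynomial gives T(k) = 6k² + 5k + 5.
Then T(-1) = 6.

6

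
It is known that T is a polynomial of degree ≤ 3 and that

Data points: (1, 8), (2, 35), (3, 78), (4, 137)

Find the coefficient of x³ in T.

0

Write T(x) = ax³ + bx² + cx + d; the 4 given values yield a linear system in the 4 coefficients.
Solving, the leading coefficient vanishes, and T(x) = 8x² + 3x - 3.
The coefficient of x³ is 0.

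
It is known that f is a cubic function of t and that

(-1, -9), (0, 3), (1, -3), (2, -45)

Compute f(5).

Write f(t) = at³ + bt² + ct + d; the 4 given values yield a linear system in the 4 coefficients.
Solving, f(t) = -3t³ - 9t² + 6t + 3.
Then f(5) = -567.

-567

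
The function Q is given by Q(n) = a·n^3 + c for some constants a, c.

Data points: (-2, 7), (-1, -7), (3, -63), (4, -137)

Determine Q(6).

From Q(-2) = 7 and Q(-1) = -7: -8a + c = 7 and -1a + c = -7.
Subtracting: 7a = -14, so a = -2; then c = 7 − (-2)·(-8) = -9.
So Q(n) = -2n³ − 9, and Q(6) = -441.

-441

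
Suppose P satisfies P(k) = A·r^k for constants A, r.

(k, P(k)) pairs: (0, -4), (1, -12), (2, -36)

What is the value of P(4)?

Consecutive ratio: -12/(-4) = 3, and -36/(-12) = 3, so r = 3.
Then A·3^0 = -4 gives A = -4, and P(k) = -4·3^k.
P(4) = -4·3^4 = -324.

-324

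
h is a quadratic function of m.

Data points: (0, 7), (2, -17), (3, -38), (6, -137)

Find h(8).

Write h(m) = am² + bm + c; the 4 given values yield a linear system in the 3 coefficients.
Solving, h(m) = -3m² - 6m + 7.
Then h(8) = -233.

-233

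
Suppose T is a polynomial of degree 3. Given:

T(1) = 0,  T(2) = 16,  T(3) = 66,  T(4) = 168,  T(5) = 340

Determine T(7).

966

First differences: 16, 50, 102, 172. Second differences: 34, 52, 70. Third differences: 18, 18.
Level-3 differences are constant, so T has degree 3.
Fitting a degree-3 polynomial gives T(k) = 3k³ - k² - 2k.
Then T(7) = 966.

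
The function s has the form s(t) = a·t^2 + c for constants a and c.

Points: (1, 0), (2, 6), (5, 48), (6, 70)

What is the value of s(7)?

From s(1) = 0 and s(2) = 6: 1a + c = 0 and 4a + c = 6.
Subtracting: 3a = 6, so a = 2; then c = 0 − 2·1 = -2.
So s(t) = 2t² − 2, and s(7) = 96.

96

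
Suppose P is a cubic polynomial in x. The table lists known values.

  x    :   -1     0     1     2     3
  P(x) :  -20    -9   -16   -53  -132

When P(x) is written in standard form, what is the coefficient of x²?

First differences: 11, -7, -37, -79. Second differences: -18, -30, -42. Third differences: -12, -12.
Level-3 differences are constant, so P has degree 3.
Fitting a degree-3 polynomial gives P(x) = -2x³ - 9x² + 4x - 9.
The coefficient of x² is -9.

-9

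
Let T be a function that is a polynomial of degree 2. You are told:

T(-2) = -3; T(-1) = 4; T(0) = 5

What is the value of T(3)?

-28

Write T(m) = am² + bm + c; the 3 given values yield a linear system in the 3 coefficients.
Solving, T(m) = -3m² - 2m + 5.
Then T(3) = -28.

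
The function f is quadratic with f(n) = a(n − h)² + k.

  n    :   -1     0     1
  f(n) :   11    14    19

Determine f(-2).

First differences 3, 5; second difference 2 = 2a, so a = 1.
Expanding, the n-coefficient is −2ah = -2h; matching it to the data gives h = -2, and then k = 10.
So f(n) = 1(n + 2)² + 10.
f(-2) = 1·0² + 10 = 10.

10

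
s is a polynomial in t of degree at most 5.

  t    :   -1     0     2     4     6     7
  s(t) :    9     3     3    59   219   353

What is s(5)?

Write s(t) = at^5 + bt^4 + ct³ + dt² + et + p; the 6 given values yield a linear system in the 6 coefficients.
Solving, the top 2 coefficients vanish, and s(t) = t³ + t² - 6t + 3.
Then s(5) = 123.

123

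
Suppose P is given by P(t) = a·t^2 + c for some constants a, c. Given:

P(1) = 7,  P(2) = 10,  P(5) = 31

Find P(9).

87

From P(1) = 7 and P(2) = 10: 1a + c = 7 and 4a + c = 10.
Subtracting: 3a = 3, so a = 1; then c = 7 − 1·1 = 6.
So P(t) = 1t² + 6, and P(9) = 87.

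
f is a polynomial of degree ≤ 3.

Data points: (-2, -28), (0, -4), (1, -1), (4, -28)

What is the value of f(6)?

-76

Write f(x) = ax³ + bx² + cx + d; the 4 given values yield a linear system in the 4 coefficients.
Solving, the leading coefficient vanishes, and f(x) = -3x² + 6x - 4.
Then f(6) = -76.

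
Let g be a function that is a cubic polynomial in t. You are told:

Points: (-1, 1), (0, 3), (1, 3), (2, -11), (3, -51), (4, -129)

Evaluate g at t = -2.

9

Write g(t) = at³ + bt² + ct + d; the 6 given values yield a linear system in the 4 coefficients.
Solving, g(t) = -2t³ - t² + 3t + 3.
Then g(-2) = 9.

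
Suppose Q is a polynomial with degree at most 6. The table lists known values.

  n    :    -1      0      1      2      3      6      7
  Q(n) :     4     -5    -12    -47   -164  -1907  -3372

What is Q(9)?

Write Q(n) = an^6 + bn^5 + cn^4 + dn³ + en² + pn + q; the 7 given values yield a linear system in the 7 coefficients.
Solving, the top 2 coefficients vanish, and Q(n) = -n^4 - 3n³ + 2n² - 5n - 5.
Then Q(9) = -8636.

-8636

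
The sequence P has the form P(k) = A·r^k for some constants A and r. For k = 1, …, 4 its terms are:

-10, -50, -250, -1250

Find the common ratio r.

Consecutive ratio: -50/(-10) = 5, and -250/(-50) = 5, so r = 5.
Then A·5^1 = -10 gives A = -2, and P(k) = -2·5^k.

5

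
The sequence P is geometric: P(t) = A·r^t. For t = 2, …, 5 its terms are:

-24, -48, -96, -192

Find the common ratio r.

2

Consecutive ratio: -48/(-24) = 2, and -96/(-48) = 2, so r = 2.
Then A·2^2 = -24 gives A = -6, and P(t) = -6·2^t.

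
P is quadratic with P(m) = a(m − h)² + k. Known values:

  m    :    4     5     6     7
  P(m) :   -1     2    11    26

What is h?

First differences 3, 9, 15; second difference 6 = 2a, so a = 3.
Expanding, the m-coefficient is −2ah = -6h; matching it to the data gives h = 4, and then k = -1.
So P(m) = 3(m − 4)² − 1.
Hence h = 4.

4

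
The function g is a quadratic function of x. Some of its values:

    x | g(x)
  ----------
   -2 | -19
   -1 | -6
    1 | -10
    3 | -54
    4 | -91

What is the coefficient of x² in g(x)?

-5

Write g(x) = ax² + bx + c; the 5 given values yield a linear system in the 3 coefficients.
Solving, g(x) = -5x² - 2x - 3.
The coefficient of x² is -5.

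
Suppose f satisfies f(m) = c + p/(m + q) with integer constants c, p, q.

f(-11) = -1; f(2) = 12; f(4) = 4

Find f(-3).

(f(m) − c)(m + q) = p for each data point; the three points give a linear system in c and q, then p follows.
Solving: c = 0, q = -1, p = 12, so f(m) = 12/(m − 1).
Then f(-3) = 0 + 12/(-4) = -3.

-3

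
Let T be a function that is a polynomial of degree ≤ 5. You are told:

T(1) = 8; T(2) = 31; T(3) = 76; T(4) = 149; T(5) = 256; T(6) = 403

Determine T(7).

Write T(k) = ak^5 + bk^4 + ck³ + dk² + ek + p; the 6 given values yield a linear system in the 6 coefficients.
Solving, the top 2 coefficients vanish, and T(k) = k³ + 5k² + k + 1.
Then T(7) = 596.

596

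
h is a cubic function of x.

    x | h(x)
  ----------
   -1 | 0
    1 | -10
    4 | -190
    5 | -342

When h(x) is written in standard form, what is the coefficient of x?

Write h(x) = ax³ + bx² + cx + d; the 4 given values yield a linear system in the 4 coefficients.
Solving, h(x) = -2x³ - 3x² - 3x - 2.
The coefficient of x is -3.

-3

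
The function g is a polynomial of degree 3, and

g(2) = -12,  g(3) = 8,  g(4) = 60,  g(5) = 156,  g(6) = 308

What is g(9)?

Write g(n) = an³ + bn² + cn + d; the 5 given values yield a linear system in the 4 coefficients.
Solving, g(n) = 2n³ - 2n² - 8n - 4.
Then g(9) = 1220.

1220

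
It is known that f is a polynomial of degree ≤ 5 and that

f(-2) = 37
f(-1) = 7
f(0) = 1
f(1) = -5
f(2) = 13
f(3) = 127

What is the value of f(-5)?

First differences: -30, -6, -6, 18, 114. Second differences: 24, 0, 24, 96. Third differences: -24, 24, 72. Fourth differences: 48, 48.
Level-4 differences are constant, so f has degree 4.
Fitting a degree-4 polynomial gives f(k) = 2k^4 - 2k² - 6k + 1.
Then f(-5) = 1231.

1231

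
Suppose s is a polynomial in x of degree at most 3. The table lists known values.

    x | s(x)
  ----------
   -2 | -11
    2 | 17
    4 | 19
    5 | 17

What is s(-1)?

-1

Write s(x) = ax³ + bx² + cx + d; the 4 given values yield a linear system in the 4 coefficients.
Solving, the leading coefficient vanishes, and s(x) = -x² + 7x + 7.
Then s(-1) = -1.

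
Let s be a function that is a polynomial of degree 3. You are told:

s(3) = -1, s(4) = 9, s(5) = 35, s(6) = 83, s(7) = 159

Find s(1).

3

First differences: 10, 26, 48, 76. Second differences: 16, 22, 28. Third differences: 6, 6.
Level-3 differences are constant, so s has degree 3.
Fitting a degree-3 polynomial gives s(x) = x³ - 4x² + x + 5.
Then s(1) = 3.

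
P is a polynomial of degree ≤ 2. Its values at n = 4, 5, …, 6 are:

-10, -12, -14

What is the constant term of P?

-2

First differences: -2, -2.
Level-1 differences are constant, so P has degree 1.
Fitting a degree-1 polynomial gives P(n) = -2n - 2.
The constant term is P(0) = -2.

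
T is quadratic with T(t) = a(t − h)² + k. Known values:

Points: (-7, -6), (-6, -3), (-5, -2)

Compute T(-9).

First differences 3, 1; second difference -2 = 2a, so a = -1.
Expanding, the t-coefficient is −2ah = 2h; matching it to the data gives h = -5, and then k = -2.
So T(t) = -1(t + 5)² − 2.
T(-9) = -1·(-4)² − 2 = -18.

-18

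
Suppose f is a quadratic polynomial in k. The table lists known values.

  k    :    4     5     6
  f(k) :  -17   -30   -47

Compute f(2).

Write f(k) = ak² + bk + c; the 3 given values yield a linear system in the 3 coefficients.
Solving, f(k) = -2k² + 5k - 5.
Then f(2) = -3.

-3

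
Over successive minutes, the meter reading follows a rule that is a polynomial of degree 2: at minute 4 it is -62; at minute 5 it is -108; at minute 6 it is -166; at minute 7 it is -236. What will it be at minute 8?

-318

Write the value at m as P(m).
Write P(m) = am² + bm + c; the 4 given values yield a linear system in the 3 coefficients.
Solving, P(m) = -6m² + 8m + 2.
Then P(8) = -318.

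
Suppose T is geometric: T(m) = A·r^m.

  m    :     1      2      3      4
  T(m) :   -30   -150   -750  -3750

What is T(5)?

Consecutive ratio: -150/(-30) = 5, and -750/(-150) = 5, so r = 5.
Then A·5^1 = -30 gives A = -6, and T(m) = -6·5^m.
T(5) = -6·5^5 = -18750.

-18750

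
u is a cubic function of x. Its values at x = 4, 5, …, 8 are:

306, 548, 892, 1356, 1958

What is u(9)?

First differences: 242, 344, 464, 602. Second differences: 102, 120, 138. Third differences: 18, 18.
Level-3 differences are constant, so u has degree 3.
Fitting a degree-3 polynomial gives u(x) = 3x³ + 6x² + 5x - 2.
Then u(9) = 2716.

2716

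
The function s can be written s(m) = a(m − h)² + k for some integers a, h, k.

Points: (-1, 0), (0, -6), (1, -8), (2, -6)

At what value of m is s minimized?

First differences -6, -2, 2; second difference 4 = 2a, so a = 2.
Expanding, the m-coefficient is −2ah = -4h; matching it to the data gives h = 1, and then k = -8.
So s(m) = 2(m − 1)² − 8.
Hence h = 1.

1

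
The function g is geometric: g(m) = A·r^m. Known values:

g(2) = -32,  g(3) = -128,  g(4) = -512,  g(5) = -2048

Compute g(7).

-32768

Consecutive ratio: -128/(-32) = 4, and -512/(-128) = 4, so r = 4.
Then A·4^2 = -32 gives A = -2, and g(m) = -2·4^m.
g(7) = -2·4^7 = -32768.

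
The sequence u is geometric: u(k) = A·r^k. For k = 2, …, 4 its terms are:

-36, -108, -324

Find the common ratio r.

Consecutive ratio: -108/(-36) = 3, and -324/(-108) = 3, so r = 3.
Then A·3^2 = -36 gives A = -4, and u(k) = -4·3^k.

3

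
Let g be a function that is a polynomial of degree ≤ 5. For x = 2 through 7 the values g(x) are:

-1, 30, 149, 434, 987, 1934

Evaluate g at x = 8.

Write g(x) = ax^5 + bx^4 + cx³ + dx² + ex + p; the 6 given values yield a linear system in the 6 coefficients.
Solving, the leading coefficient vanishes, and g(x) = x^4 - x³ - 2x² - 5x + 9.
Then g(8) = 3425.

3425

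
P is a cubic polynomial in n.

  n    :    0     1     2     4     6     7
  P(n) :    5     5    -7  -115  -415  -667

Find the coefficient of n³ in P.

-2

Write P(n) = an³ + bn² + cn + d; the 6 given values yield a linear system in the 4 coefficients.
Solving, P(n) = -2n³ + 2n + 5.
The coefficient of n³ is -2.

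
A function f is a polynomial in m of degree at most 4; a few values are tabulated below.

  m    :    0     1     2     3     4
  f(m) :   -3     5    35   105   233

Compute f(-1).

First differences: 8, 30, 70, 128. Second differences: 22, 40, 58. Third differences: 18, 18.
Level-3 differences are constant, so f has degree 3.
Fitting a degree-3 polynomial gives f(m) = 3m³ + 2m² + 3m - 3.
Then f(-1) = -7.

-7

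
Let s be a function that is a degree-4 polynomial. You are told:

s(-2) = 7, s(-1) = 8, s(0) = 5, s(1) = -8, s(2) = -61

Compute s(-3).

Write s(t) = at^4 + bt³ + ct² + dt + e; the 5 given values yield a linear system in the 5 coefficients.
Solving, s(t) = -t^4 - 3t³ - 4t² - 5t + 5.
Then s(-3) = -16.

-16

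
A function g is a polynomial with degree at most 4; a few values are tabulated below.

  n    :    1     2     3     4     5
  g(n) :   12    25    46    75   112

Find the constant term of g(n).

Write g(n) = an^4 + bn³ + cn² + dn + e; the 5 given values yield a linear system in the 5 coefficients.
Solving, the top 2 coefficients vanish, and g(n) = 4n² + n + 7.
The constant term is g(0) = 7.

7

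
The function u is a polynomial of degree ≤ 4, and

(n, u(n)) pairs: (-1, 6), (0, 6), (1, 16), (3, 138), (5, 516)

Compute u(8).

1878

Write u(n) = an^4 + bn³ + cn² + dn + e; the 5 given values yield a linear system in the 5 coefficients.
Solving, the leading coefficient vanishes, and u(n) = 3n³ + 5n² + 2n + 6.
Then u(8) = 1878.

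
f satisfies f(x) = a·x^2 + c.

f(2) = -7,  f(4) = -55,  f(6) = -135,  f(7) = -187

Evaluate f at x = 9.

From f(2) = -7 and f(4) = -55: 4a + c = -7 and 16a + c = -55.
Subtracting: 12a = -48, so a = -4; then c = -7 − (-4)·4 = 9.
So f(x) = -4x² + 9, and f(9) = -315.

-315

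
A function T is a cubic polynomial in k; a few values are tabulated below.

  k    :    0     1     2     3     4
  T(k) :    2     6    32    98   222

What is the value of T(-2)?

-12

Write T(k) = ak³ + bk² + ck + d; the 5 given values yield a linear system in the 4 coefficients.
Solving, T(k) = 3k³ + 2k² - k + 2.
Then T(-2) = -12.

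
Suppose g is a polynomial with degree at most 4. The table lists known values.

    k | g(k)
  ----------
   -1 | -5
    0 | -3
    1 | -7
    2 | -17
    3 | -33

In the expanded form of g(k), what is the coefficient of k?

-1

Write g(k) = ak^4 + bk³ + ck² + dk + e; the 5 given values yield a linear system in the 5 coefficients.
Solving, the top 2 coefficients vanish, and g(k) = -3k² - k - 3.
The coefficient of k is -1.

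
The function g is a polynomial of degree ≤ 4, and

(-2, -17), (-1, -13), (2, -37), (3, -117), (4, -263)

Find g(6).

-825

Write g(x) = ax^4 + bx³ + cx² + dx + e; the 5 given values yield a linear system in the 5 coefficients.
Solving, the leading coefficient vanishes, and g(x) = -3x³ - 6x² + 7x - 3.
Then g(6) = -825.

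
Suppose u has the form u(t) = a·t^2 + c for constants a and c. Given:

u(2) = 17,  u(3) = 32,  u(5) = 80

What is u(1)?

From u(2) = 17 and u(3) = 32: 4a + c = 17 and 9a + c = 32.
Subtracting: 5a = 15, so a = 3; then c = 17 − 3·4 = 5.
So u(t) = 3t² + 5, and u(1) = 8.

8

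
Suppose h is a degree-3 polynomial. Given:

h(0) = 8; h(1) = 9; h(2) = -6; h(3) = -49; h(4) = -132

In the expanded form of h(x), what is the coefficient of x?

5

First differences: 1, -15, -43, -83. Second differences: -16, -28, -40. Third differences: -12, -12.
Level-3 differences are constant, so h has degree 3.
Fitting a degree-3 polynomial gives h(x) = -2x³ - 2x² + 5x + 8.
The coefficient of x is 5.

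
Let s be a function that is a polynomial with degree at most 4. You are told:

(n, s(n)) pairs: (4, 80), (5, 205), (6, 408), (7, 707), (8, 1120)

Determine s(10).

First differences: 125, 203, 299, 413. Second differences: 78, 96, 114. Third differences: 18, 18.
Level-3 differences are constant, so s has degree 3.
Fitting a degree-3 polynomial gives s(n) = 3n³ - 6n² - 4n.
Then s(10) = 2360.

2360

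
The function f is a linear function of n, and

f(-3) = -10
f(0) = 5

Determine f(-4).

-15

Write f(n) = an + b; the 2 given values yield a linear system in the 2 coefficients.
Solving, f(n) = 5n + 5.
Then f(-4) = -15.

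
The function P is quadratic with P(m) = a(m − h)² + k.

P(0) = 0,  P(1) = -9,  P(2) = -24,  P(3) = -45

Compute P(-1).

3

First differences -9, -15, -21; second difference -6 = 2a, so a = -3.
Expanding, the m-coefficient is −2ah = 6h; matching it to the data gives h = -1, and then k = 3.
So P(m) = -3(m + 1)² + 3.
P(-1) = -3·0² + 3 = 3.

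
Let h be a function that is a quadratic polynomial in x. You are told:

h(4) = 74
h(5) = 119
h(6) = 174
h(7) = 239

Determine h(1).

First differences: 45, 55, 65. Second differences: 10, 10.
Level-2 differences are constant, so h has degree 2.
Fitting a degree-2 polynomial gives h(x) = 5x² - 6.
Then h(1) = -1.

-1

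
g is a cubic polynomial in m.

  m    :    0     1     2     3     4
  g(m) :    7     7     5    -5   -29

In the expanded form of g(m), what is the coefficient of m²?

Write g(m) = am³ + bm² + cm + d; the 5 given values yield a linear system in the 4 coefficients.
Solving, g(m) = -m³ + 2m² - m + 7.
The coefficient of m² is 2.

2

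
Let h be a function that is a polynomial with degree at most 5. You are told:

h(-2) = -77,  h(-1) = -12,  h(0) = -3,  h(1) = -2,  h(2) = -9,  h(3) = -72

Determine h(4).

-287

Write h(x) = ax^5 + bx^4 + cx³ + dx² + ex + p; the 6 given values yield a linear system in the 6 coefficients.
Solving, the leading coefficient vanishes, and h(x) = -2x^4 + 4x³ - 2x² + x - 3.
Then h(4) = -287.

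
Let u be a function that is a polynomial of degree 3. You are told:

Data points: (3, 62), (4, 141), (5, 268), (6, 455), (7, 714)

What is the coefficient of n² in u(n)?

Write u(n) = an³ + bn² + cn + d; the 5 given values yield a linear system in the 4 coefficients.
Solving, u(n) = 2n³ + 5n - 7.
The coefficient of n² is 0.

0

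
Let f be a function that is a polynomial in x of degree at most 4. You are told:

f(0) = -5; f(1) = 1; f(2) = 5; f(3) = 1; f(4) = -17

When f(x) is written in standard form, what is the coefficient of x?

5

First differences: 6, 4, -4, -18. Second differences: -2, -8, -14. Third differences: -6, -6.
Level-3 differences are constant, so f has degree 3.
Fitting a degree-3 polynomial gives f(x) = -x³ + 2x² + 5x - 5.
The coefficient of x is 5.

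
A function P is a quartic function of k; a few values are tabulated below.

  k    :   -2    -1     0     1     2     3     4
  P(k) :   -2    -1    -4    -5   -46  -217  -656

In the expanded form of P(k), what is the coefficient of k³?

First differences: 1, -3, -1, -41, -171, -439. Second differences: -4, 2, -40, -130, -268. Third differences: 6, -42, -90, -138. Fourth differences: -48, -48, -48.
Level-4 differences are constant, so P has degree 4.
Fitting a degree-4 polynomial gives P(k) = -2k^4 - 3k³ + 3k² + k - 4.
The coefficient of k³ is -3.

-3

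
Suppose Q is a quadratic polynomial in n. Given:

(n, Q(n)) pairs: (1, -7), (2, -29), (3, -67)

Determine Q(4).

Write Q(n) = an² + bn + c; the 3 given values yield a linear system in the 3 coefficients.
Solving, Q(n) = -8n² + 2n - 1.
Then Q(4) = -121.

-121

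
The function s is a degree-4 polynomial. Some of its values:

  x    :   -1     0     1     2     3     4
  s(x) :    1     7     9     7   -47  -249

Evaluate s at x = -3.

First differences: 6, 2, -2, -54, -202. Second differences: -4, -4, -52, -148. Third differences: 0, -48, -96. Fourth differences: -48, -48.
Level-4 differences are constant, so s has degree 4.
Fitting a degree-4 polynomial gives s(x) = -2x^4 + 4x³ + 7.
Then s(-3) = -263.

-263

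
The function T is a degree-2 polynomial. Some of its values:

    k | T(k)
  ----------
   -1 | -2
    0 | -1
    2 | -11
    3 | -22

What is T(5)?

-56

Write T(k) = ak² + bk + c; the 4 given values yield a linear system in the 3 coefficients.
Solving, T(k) = -2k² - k - 1.
Then T(5) = -56.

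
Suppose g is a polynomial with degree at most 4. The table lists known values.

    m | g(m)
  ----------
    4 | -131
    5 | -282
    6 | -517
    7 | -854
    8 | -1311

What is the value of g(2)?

-9

First differences: -151, -235, -337, -457. Second differences: -84, -102, -120. Third differences: -18, -18.
Level-3 differences are constant, so g has degree 3.
Fitting a degree-3 polynomial gives g(m) = -3m³ + 3m² + 5m - 7.
Then g(2) = -9.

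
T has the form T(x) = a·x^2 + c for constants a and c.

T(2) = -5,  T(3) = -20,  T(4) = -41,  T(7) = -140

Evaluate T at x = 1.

4

From T(2) = -5 and T(3) = -20: 4a + c = -5 and 9a + c = -20.
Subtracting: 5a = -15, so a = -3; then c = -5 − (-3)·4 = 7.
So T(x) = -3x² + 7, and T(1) = 4.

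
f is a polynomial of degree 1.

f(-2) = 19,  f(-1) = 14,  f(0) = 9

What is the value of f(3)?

First differences: -5, -5.
Level-1 differences are constant, so f has degree 1.
Fitting a degree-1 polynomial gives f(k) = -5k + 9.
Then f(3) = -6.

-6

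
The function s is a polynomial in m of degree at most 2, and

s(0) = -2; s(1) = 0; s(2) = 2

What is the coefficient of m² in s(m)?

0

First differences: 2, 2.
Level-1 differences are constant, so s has degree 1.
Fitting a degree-1 polynomial gives s(m) = 2m - 2.
The coefficient of m² is 0.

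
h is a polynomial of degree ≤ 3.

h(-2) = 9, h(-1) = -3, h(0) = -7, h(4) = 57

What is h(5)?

93

Write h(x) = ax³ + bx² + cx + d; the 4 given values yield a linear system in the 4 coefficients.
Solving, the leading coefficient vanishes, and h(x) = 4x² - 7.
Then h(5) = 93.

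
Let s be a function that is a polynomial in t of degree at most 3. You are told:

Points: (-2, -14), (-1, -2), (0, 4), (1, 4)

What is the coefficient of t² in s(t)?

-3

First differences: 12, 6, 0. Second differences: -6, -6.
Level-2 differences are constant, so s has degree 2.
Fitting a degree-2 polynomial gives s(t) = -3t² + 3t + 4.
The coefficient of t² is -3.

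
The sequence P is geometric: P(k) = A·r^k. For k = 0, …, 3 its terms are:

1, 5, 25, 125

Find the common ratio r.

Consecutive ratio: 5/1 = 5, and 25/5 = 5, so r = 5.
Then A·5^0 = 1 gives A = 1, and P(k) = 1·5^k.

5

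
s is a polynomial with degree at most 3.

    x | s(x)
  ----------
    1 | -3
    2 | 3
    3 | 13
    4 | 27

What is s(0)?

-5

First differences: 6, 10, 14. Second differences: 4, 4.
Level-2 differences are constant, so s has degree 2.
Fitting a degree-2 polynomial gives s(x) = 2x² - 5.
Then s(0) = -5.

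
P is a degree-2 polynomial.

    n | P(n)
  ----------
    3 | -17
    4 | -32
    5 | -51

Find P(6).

-74

Write P(n) = an² + bn + c; the 3 given values yield a linear system in the 3 coefficients.
Solving, P(n) = -2n² - n + 4.
Then P(6) = -74.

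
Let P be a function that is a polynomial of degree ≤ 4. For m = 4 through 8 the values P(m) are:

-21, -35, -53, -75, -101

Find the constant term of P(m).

-5

First differences: -14, -18, -22, -26. Second differences: -4, -4, -4.
Level-2 differences are constant, so P has degree 2.
Fitting a degree-2 polynomial gives P(m) = -2m² + 4m - 5.
The constant term is P(0) = -5.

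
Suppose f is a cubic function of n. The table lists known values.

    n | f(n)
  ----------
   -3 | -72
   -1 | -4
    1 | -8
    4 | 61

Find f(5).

152

Write f(n) = an³ + bn² + cn + d; the 4 given values yield a linear system in the 4 coefficients.
Solving, f(n) = 2n³ - 3n² - 4n - 3.
Then f(5) = 152.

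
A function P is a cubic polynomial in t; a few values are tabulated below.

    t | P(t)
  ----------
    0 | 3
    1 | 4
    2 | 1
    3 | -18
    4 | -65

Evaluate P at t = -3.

Write P(t) = at³ + bt² + ct + d; the 5 given values yield a linear system in the 4 coefficients.
Solving, P(t) = -2t³ + 4t² - t + 3.
Then P(-3) = 96.

96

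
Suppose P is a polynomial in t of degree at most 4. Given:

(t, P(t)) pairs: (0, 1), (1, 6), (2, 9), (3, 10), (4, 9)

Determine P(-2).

First differences: 5, 3, 1, -1. Second differences: -2, -2, -2.
Level-2 differences are constant, so P has degree 2.
Fitting a degree-2 polynomial gives P(t) = -t² + 6t + 1.
Then P(-2) = -15.

-15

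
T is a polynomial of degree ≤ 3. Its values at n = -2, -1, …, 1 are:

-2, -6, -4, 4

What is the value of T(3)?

38

First differences: -4, 2, 8. Second differences: 6, 6.
Level-2 differences are constant, so T has degree 2.
Fitting a degree-2 polynomial gives T(n) = 3n² + 5n - 4.
Then T(3) = 38.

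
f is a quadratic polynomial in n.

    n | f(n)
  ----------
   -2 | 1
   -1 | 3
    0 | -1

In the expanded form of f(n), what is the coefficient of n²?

-3

Write f(n) = an² + bn + c; the 3 given values yield a linear system in the 3 coefficients.
Solving, f(n) = -3n² - 7n - 1.
The coefficient of n² is -3.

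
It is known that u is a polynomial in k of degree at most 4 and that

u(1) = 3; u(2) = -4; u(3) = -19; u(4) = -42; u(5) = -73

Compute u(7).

First differences: -7, -15, -23, -31. Second differences: -8, -8, -8.
Level-2 differences are constant, so u has degree 2.
Fitting a degree-2 polynomial gives u(k) = -4k² + 5k + 2.
Then u(7) = -159.

-159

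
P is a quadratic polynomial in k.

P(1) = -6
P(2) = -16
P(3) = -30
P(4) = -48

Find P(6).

Write P(k) = ak² + bk + c; the 4 given values yield a linear system in the 3 coefficients.
Solving, P(k) = -2k² - 4k.
Then P(6) = -96.

-96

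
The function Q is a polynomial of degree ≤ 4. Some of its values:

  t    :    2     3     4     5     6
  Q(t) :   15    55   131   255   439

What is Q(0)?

-5

First differences: 40, 76, 124, 184. Second differences: 36, 48, 60. Third differences: 12, 12.
Level-3 differences are constant, so Q has degree 3.
Fitting a degree-3 polynomial gives Q(t) = 2t³ + 2t - 5.
Then Q(0) = -5.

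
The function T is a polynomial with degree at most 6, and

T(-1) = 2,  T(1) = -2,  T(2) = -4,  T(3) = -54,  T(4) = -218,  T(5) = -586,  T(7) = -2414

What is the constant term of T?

-6

Write T(t) = at^6 + bt^5 + ct^4 + dt³ + et² + pt + q; the 7 given values yield a linear system in the 7 coefficients.
Solving, the top 2 coefficients vanish, and T(t) = -t^4 - t³ + 7t² - t - 6.
The constant term is T(0) = -6.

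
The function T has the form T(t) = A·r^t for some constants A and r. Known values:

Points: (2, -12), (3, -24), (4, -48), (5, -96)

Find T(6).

Consecutive ratio: -24/(-12) = 2, and -48/(-24) = 2, so r = 2.
Then A·2^2 = -12 gives A = -3, and T(t) = -3·2^t.
T(6) = -3·2^6 = -192.

-192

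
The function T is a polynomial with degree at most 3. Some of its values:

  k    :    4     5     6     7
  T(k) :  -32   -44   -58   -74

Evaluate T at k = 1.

-8

First differences: -12, -14, -16. Second differences: -2, -2.
Level-2 differences are constant, so T has degree 2.
Fitting a degree-2 polynomial gives T(k) = -k² - 3k - 4.
Then T(1) = -8.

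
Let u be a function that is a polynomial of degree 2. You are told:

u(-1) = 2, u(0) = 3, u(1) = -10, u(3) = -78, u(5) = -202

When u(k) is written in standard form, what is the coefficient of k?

Write u(k) = ak² + bk + c; the 5 given values yield a linear system in the 3 coefficients.
Solving, u(k) = -7k² - 6k + 3.
The coefficient of k is -6.

-6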